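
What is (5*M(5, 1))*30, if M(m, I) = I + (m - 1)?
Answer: 750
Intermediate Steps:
M(m, I) = -1 + I + m (M(m, I) = I + (-1 + m) = -1 + I + m)
(5*M(5, 1))*30 = (5*(-1 + 1 + 5))*30 = (5*5)*30 = 25*30 = 750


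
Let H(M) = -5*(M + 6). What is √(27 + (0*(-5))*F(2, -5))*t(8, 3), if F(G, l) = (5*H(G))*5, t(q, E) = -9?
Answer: -27*√3 ≈ -46.765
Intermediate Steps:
H(M) = -30 - 5*M (H(M) = -5*(6 + M) = -30 - 5*M)
F(G, l) = -750 - 125*G (F(G, l) = (5*(-30 - 5*G))*5 = (-150 - 25*G)*5 = -750 - 125*G)
√(27 + (0*(-5))*F(2, -5))*t(8, 3) = √(27 + (0*(-5))*(-750 - 125*2))*(-9) = √(27 + 0*(-750 - 250))*(-9) = √(27 + 0*(-1000))*(-9) = √(27 + 0)*(-9) = √27*(-9) = (3*√3)*(-9) = -27*√3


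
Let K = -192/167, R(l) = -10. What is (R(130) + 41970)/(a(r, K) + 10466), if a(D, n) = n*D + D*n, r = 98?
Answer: 700732/171019 ≈ 4.0974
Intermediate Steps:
K = -192/167 (K = -192*1/167 = -192/167 ≈ -1.1497)
a(D, n) = 2*D*n (a(D, n) = D*n + D*n = 2*D*n)
(R(130) + 41970)/(a(r, K) + 10466) = (-10 + 41970)/(2*98*(-192/167) + 10466) = 41960/(-37632/167 + 10466) = 41960/(1710190/167) = 41960*(167/1710190) = 700732/171019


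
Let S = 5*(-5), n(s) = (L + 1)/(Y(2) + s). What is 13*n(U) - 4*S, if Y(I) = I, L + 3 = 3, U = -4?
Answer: 187/2 ≈ 93.500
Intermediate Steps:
L = 0 (L = -3 + 3 = 0)
n(s) = 1/(2 + s) (n(s) = (0 + 1)/(2 + s) = 1/(2 + s))
S = -25
13*n(U) - 4*S = 13/(2 - 4) - 4*(-25) = 13/(-2) + 100 = 13*(-1/2) + 100 = -13/2 + 100 = 187/2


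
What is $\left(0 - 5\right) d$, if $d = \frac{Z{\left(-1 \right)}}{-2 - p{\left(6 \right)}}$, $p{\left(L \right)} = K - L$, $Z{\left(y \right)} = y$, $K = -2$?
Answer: $\frac{5}{6} \approx 0.83333$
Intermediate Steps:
$p{\left(L \right)} = -2 - L$
$d = - \frac{1}{6}$ ($d = - \frac{1}{-2 - \left(-2 - 6\right)} = - \frac{1}{-2 - -8} = - \frac{1}{-2 + 8} = - \frac{1}{6} \approx -0.16667$)
$\left(0 - 5\right) d = \left(0 - 5\right) \left(- \frac{1}{6}\right) = \left(-5\right) \left(- \frac{1}{6}\right) = \frac{5}{6}$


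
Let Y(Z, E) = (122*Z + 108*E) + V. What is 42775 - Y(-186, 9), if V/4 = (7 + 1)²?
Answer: 64239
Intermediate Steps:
V = 256 (V = 4*(7 + 1)² = 4*8² = 4*64 = 256)
Y(Z, E) = 256 + 108*E + 122*Z (Y(Z, E) = (122*Z + 108*E) + 256 = (108*E + 122*Z) + 256 = 256 + 108*E + 122*Z)
42775 - Y(-186, 9) = 42775 - (256 + 108*9 + 122*(-186)) = 42775 - (256 + 972 - 22692) = 42775 - 1*(-21464) = 42775 + 21464 = 64239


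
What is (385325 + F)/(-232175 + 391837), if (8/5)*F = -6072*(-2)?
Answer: 392915/159662 ≈ 2.4609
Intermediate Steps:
F = 7590 (F = 5*(-6072*(-2))/8 = (5/8)*12144 = 7590)
(385325 + F)/(-232175 + 391837) = (385325 + 7590)/(-232175 + 391837) = 392915/159662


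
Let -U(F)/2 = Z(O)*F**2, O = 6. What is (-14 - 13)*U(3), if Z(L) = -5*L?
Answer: -14580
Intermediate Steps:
U(F) = 60*F**2 (U(F) = -2*(-5*6)*F**2 = -(-60)*F**2 = 60*F**2)
(-14 - 13)*U(3) = (-14 - 13)*(60*3**2) = -1620*9 = -27*540 = -14580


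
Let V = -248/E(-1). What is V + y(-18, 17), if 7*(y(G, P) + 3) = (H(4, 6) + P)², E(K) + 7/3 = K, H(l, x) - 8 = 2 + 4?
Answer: 7304/35 ≈ 208.69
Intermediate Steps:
H(l, x) = 14 (H(l, x) = 8 + (2 + 4) = 8 + 6 = 14)
E(K) = -7/3 + K
y(G, P) = -3 + (14 + P)²/7
V = 372/5 (V = -248/(-7/3 - 1) = -248/(-10/3) = -248*(-3/10) = 372/5 ≈ 74.400)
V + y(-18, 17) = 372/5 + (-3 + (14 + 17)²/7) = 372/5 + (-3 + (⅐)*31²) = 372/5 + (-3 + (⅐)*961) = 372/5 + (-3 + 961/7) = 372/5 + 940/7 = 7304/35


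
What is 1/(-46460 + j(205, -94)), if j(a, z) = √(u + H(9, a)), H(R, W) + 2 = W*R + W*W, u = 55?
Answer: -46460/2158487677 - 121*√3/2158487677 ≈ -2.1621e-5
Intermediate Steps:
H(R, W) = -2 + W² + R*W (H(R, W) = -2 + (W*R + W*W) = -2 + (R*W + W²) = -2 + (W² + R*W) = -2 + W² + R*W)
j(a, z) = √(53 + a² + 9*a) (j(a, z) = √(55 + (-2 + a² + 9*a)) = √(53 + a² + 9*a))
1/(-46460 + j(205, -94)) = 1/(-46460 + √(53 + 205² + 9*205)) = 1/(-46460 + √(53 + 42025 + 1845)) = 1/(-46460 + √43923) = 1/(-46460 + 121*√3)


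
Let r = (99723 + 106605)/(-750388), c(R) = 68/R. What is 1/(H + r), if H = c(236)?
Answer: 11068223/145811 ≈ 75.908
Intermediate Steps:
H = 17/59 (H = 68/236 = 68*(1/236) = 17/59 ≈ 0.28814)
r = -51582/187597 (r = 206328*(-1/750388) = -51582/187597 ≈ -0.27496)
1/(H + r) = 1/(17/59 - 51582/187597) = 1/(145811/11068223) = 11068223/145811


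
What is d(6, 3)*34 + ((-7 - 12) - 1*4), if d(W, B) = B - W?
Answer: -125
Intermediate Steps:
d(6, 3)*34 + ((-7 - 12) - 1*4) = (3 - 1*6)*34 + ((-7 - 12) - 1*4) = (3 - 6)*34 + (-19 - 4) = -3*34 - 23 = -102 - 23 = -125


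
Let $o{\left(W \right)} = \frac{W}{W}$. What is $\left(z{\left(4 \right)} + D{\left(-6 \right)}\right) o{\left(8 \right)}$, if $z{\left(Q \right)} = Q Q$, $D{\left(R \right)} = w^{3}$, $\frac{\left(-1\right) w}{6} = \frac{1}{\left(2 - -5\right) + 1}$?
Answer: $\frac{997}{64} \approx 15.578$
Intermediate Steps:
$o{\left(W \right)} = 1$
$w = - \frac{3}{4}$ ($w = - \frac{6}{\left(2 - -5\right) + 1} = - \frac{6}{\left(2 + 5\right) + 1} = - \frac{6}{7 + 1} = - \frac{6}{8} = \left(-6\right) \frac{1}{8} = - \frac{3}{4} \approx -0.75$)
$D{\left(R \right)} = - \frac{27}{64}$ ($D{\left(R \right)} = \left(- \frac{3}{4}\right)^{3} = - \frac{27}{64}$)
$z{\left(Q \right)} = Q^{2}$
$\left(z{\left(4 \right)} + D{\left(-6 \right)}\right) o{\left(8 \right)} = \left(4^{2} - \frac{27}{64}\right) 1 = \left(16 - \frac{27}{64}\right) 1 = \frac{997}{64} \cdot 1 = \frac{997}{64}$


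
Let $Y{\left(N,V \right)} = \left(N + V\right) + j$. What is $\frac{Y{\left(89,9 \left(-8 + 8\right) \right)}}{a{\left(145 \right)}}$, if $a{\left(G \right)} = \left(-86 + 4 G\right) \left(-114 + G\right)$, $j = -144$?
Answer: $- \frac{55}{15314} \approx -0.0035915$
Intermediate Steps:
$Y{\left(N,V \right)} = -144 + N + V$ ($Y{\left(N,V \right)} = \left(N + V\right) - 144 = -144 + N + V$)
$a{\left(G \right)} = \left(-114 + G\right) \left(-86 + 4 G\right)$
$\frac{Y{\left(89,9 \left(-8 + 8\right) \right)}}{a{\left(145 \right)}} = \frac{-144 + 89 + 9 \left(-8 + 8\right)}{9804 - 78590 + 4 \cdot 145^{2}} = \frac{-144 + 89 + 9 \cdot 0}{9804 - 78590 + 4 \cdot 21025} = \frac{-144 + 89 + 0}{9804 - 78590 + 84100} = - \frac{55}{15314}$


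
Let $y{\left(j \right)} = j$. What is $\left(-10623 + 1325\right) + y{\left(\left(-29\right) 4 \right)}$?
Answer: $-9414$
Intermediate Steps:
$\left(-10623 + 1325\right) + y{\left(\left(-29\right) 4 \right)} = \left(-10623 + 1325\right) - 116 = -9298 - 116 = -9414$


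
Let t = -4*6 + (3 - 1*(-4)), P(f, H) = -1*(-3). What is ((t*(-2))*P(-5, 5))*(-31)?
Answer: -3162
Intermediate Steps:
P(f, H) = 3
t = -17 (t = -24 + (3 + 4) = -24 + 7 = -17)
((t*(-2))*P(-5, 5))*(-31) = (-17*(-2)*3)*(-31) = (34*3)*(-31) = 102*(-31) = -3162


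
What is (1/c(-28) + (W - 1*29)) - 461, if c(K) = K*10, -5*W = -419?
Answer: -113737/280 ≈ -406.20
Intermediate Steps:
W = 419/5 (W = -⅕*(-419) = 419/5 ≈ 83.800)
c(K) = 10*K
(1/c(-28) + (W - 1*29)) - 461 = (1/(10*(-28)) + (419/5 - 1*29)) - 461 = (1/(-280) + (419/5 - 29)) - 461 = (-1/280 + 274/5) - 461 = 15343/280 - 461 = -113737/280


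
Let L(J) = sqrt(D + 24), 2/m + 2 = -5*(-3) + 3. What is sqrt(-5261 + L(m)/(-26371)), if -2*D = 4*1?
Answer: sqrt(-3658655341301 - 26371*sqrt(22))/26371 ≈ 72.533*I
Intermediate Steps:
D = -2 ≈ -2.0000
m = 1/8 (m = 2/(-2 + (-5*(-3) + 3)) = 2/(-2 + (15 + 3)) = 2/(-2 + 18) = 2/16 = 2*(1/16) = 1/8 ≈ 0.12500)
L(J) = sqrt(22) (L(J) = sqrt(-2 + 24) = sqrt(22))
sqrt(-5261 + L(m)/(-26371)) = sqrt(-5261 + sqrt(22)/(-26371)) = sqrt(-5261 + sqrt(22)*(-1/26371)) = sqrt(-5261 - sqrt(22)/26371)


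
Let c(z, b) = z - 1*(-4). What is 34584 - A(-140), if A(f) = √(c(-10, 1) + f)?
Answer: 34584 - I*√146 ≈ 34584.0 - 12.083*I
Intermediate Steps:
c(z, b) = 4 + z (c(z, b) = z + 4 = 4 + z)
A(f) = √(-6 + f) (A(f) = √((4 - 10) + f) = √(-6 + f))
34584 - A(-140) = 34584 - √(-6 - 140) = 34584 - √(-146) = 34584 - I*√146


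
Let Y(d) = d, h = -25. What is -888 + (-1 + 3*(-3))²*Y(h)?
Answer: -3388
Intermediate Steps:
-888 + (-1 + 3*(-3))²*Y(h) = -888 + (-1 + 3*(-3))²*(-25) = -888 + (-1 - 9)²*(-25) = -888 + (-10)²*(-25) = -888 + 100*(-25) = -888 - 2500 = -3388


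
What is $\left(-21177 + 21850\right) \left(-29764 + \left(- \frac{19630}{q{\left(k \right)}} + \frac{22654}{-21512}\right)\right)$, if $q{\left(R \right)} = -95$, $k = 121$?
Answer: $- \frac{4065375791269}{204364} \approx -1.9893 \cdot 10^{7}$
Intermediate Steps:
$\left(-21177 + 21850\right) \left(-29764 + \left(- \frac{19630}{q{\left(k \right)}} + \frac{22654}{-21512}\right)\right) = \left(-21177 + 21850\right) \left(-29764 + \left(- \frac{19630}{-95} + \frac{22654}{-21512}\right)\right) = 673 \left(-29764 + \left(\left(-19630\right) \left(- \frac{1}{95}\right) + 22654 \left(- \frac{1}{21512}\right)\right)\right) = 673 \left(-29764 + \left(\frac{3926}{19} - \frac{11327}{10756}\right)\right) = 673 \left(-29764 + \frac{42012843}{204364}\right) = 673 \left(- \frac{6040677253}{204364}\right) = - \frac{4065375791269}{204364}$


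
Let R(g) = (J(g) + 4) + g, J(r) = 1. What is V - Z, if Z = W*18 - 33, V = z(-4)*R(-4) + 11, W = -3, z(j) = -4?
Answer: 94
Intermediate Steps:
R(g) = 5 + g (R(g) = (1 + 4) + g = 5 + g)
V = 7 (V = -4*(5 - 4) + 11 = -4*1 + 11 = -4 + 11 = 7)
Z = -87 (Z = -3*18 - 33 = -54 - 33 = -87)
V - Z = 7 - 1*(-87) = 7 + 87 = 94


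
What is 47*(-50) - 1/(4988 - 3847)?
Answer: -2681351/1141 ≈ -2350.0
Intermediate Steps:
47*(-50) - 1/(4988 - 3847) = -2350 - 1/1141 = -2681351/1141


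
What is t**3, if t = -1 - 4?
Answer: -125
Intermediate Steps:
t = -5
t**3 = (-5)**3 = -125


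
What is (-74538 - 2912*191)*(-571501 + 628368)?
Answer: -35867722910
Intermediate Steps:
(-74538 - 2912*191)*(-571501 + 628368) = (-74538 - 556192)*56867 = -630730*56867 = -35867722910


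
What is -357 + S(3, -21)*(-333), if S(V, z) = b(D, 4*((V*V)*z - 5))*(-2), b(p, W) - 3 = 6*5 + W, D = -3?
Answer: -495195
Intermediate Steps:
b(p, W) = 33 + W (b(p, W) = 3 + (6*5 + W) = 3 + (30 + W) = 33 + W)
S(V, z) = -26 - 8*z*V**2 (S(V, z) = (33 + 4*((V*V)*z - 5))*(-2) = (33 + 4*(V**2*z - 5))*(-2) = (33 + 4*(z*V**2 - 5))*(-2) = (33 + 4*(-5 + z*V**2))*(-2) = (33 + (-20 + 4*z*V**2))*(-2) = (13 + 4*z*V**2)*(-2) = -26 - 8*z*V**2)
-357 + S(3, -21)*(-333) = -357 + (-26 - 8*(-21)*3**2)*(-333) = -357 + (-26 - 8*(-21)*9)*(-333) = -357 + (-26 + 1512)*(-333) = -357 + 1486*(-333) = -357 - 494838 = -495195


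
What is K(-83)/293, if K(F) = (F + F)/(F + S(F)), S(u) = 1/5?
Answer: 415/60651 ≈ 0.0068424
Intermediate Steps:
S(u) = 1/5
K(F) = 2*F/(1/5 + F) (K(F) = (F + F)/(F + 1/5) = (2*F)/(1/5 + F) = 2*F/(1/5 + F))
K(-83)/293 = (10*(-83)/(1 + 5*(-83)))/293 = (10*(-83)/(1 - 415))*(1/293) = (10*(-83)/(-414))*(1/293) = (10*(-83)*(-1/414))*(1/293) = (415/207)*(1/293) = 415/60651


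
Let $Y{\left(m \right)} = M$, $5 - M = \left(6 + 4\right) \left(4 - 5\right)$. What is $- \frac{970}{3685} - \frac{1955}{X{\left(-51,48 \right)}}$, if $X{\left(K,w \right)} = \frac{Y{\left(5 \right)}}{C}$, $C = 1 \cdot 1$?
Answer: $- \frac{288749}{2211} \approx -130.6$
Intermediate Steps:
$C = 1$
$M = 15$ ($M = 5 - \left(6 + 4\right) \left(4 - 5\right) = 5 - 10 \left(-1\right) = 5 - -10 = 5 + 10 = 15$)
$Y{\left(m \right)} = 15$
$X{\left(K,w \right)} = 15$ ($X{\left(K,w \right)} = \frac{15}{1} = 15 \cdot 1 = 15$)
$- \frac{970}{3685} - \frac{1955}{X{\left(-51,48 \right)}} = - \frac{970}{3685} - \frac{1955}{15} = \left(-970\right) \frac{1}{3685} - \frac{391}{3} = - \frac{194}{737} - \frac{391}{3} = - \frac{288749}{2211}$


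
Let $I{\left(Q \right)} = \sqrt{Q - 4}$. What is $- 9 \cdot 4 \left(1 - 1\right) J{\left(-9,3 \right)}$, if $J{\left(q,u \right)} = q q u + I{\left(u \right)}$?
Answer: $0$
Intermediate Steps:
$I{\left(Q \right)} = \sqrt{-4 + Q}$
$J{\left(q,u \right)} = \sqrt{-4 + u} + u q^{2}$ ($J{\left(q,u \right)} = q q u + \sqrt{-4 + u} = q^{2} u + \sqrt{-4 + u} = u q^{2} + \sqrt{-4 + u} = \sqrt{-4 + u} + u q^{2}$)
$- 9 \cdot 4 \left(1 - 1\right) J{\left(-9,3 \right)} = - 9 \cdot 4 \left(1 - 1\right) \left(\sqrt{-4 + 3} + 3 \left(-9\right)^{2}\right) = - 9 \cdot 4 \cdot 0 \left(\sqrt{-1} + 3 \cdot 81\right) = \left(-9\right) 0 \left(i + 243\right) = 0 \left(243 + i\right) = 0$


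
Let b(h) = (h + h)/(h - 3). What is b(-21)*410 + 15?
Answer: 1465/2 ≈ 732.50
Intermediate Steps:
b(h) = 2*h/(-3 + h) (b(h) = (2*h)/(-3 + h) = 2*h/(-3 + h))
b(-21)*410 + 15 = (2*(-21)/(-3 - 21))*410 + 15 = (2*(-21)/(-24))*410 + 15 = (2*(-21)*(-1/24))*410 + 15 = (7/4)*410 + 15 = 1435/2 + 15 = 1465/2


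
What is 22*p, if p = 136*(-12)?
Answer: -35904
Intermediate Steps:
p = -1632
22*p = 22*(-1632) = -35904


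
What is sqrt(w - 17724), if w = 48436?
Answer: 2*sqrt(7678) ≈ 175.25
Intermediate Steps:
sqrt(w - 17724) = sqrt(48436 - 17724) = sqrt(30712) = 2*sqrt(7678)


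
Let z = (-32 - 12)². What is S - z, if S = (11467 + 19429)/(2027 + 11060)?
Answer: -25305536/13087 ≈ -1933.6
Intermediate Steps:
z = 1936 (z = (-44)² = 1936)
S = 30896/13087 ≈ 2.3608
S - z = 30896/13087 - 1*1936 = 30896/13087 - 1936 = -25305536/13087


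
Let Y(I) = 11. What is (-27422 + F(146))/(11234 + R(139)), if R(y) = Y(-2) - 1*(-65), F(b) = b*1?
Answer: -4546/1885 ≈ -2.4117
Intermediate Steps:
F(b) = b
R(y) = 76 (R(y) = 11 - 1*(-65) = 11 + 65 = 76)
(-27422 + F(146))/(11234 + R(139)) = (-27422 + 146)/(11234 + 76) = -27276/11310 = -27276*1/11310 = -4546/1885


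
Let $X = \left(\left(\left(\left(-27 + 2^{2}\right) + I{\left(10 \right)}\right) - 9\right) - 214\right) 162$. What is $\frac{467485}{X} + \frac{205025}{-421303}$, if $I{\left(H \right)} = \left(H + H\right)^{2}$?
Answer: $\frac{191837869255}{10510667244} \approx 18.252$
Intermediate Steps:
$I{\left(H \right)} = 4 H^{2}$ ($I{\left(H \right)} = \left(2 H\right)^{2} = 4 H^{2}$)
$X = 24948$ ($X = \left(\left(\left(\left(-27 + 2^{2}\right) + 4 \cdot 10^{2}\right) - 9\right) - 214\right) 162 = \left(\left(\left(\left(-27 + 4\right) + 4 \cdot 100\right) - 9\right) - 214\right) 162 = \left(\left(\left(-23 + 400\right) - 9\right) - 214\right) 162 = \left(\left(377 - 9\right) - 214\right) 162 = \left(368 - 214\right) 162 = 154 \cdot 162 = 24948$)
$\frac{467485}{X} + \frac{205025}{-421303} = \frac{467485}{24948} + \frac{205025}{-421303} = 467485 \cdot \frac{1}{24948} + 205025 \left(- \frac{1}{421303}\right) = \frac{467485}{24948} - \frac{205025}{421303} = \frac{191837869255}{10510667244}$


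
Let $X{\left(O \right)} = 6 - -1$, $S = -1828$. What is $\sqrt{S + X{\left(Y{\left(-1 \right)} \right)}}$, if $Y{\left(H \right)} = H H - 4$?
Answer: $i \sqrt{1821} \approx 42.673 i$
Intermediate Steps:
$Y{\left(H \right)} = -4 + H^{2}$ ($Y{\left(H \right)} = H^{2} - 4 = -4 + H^{2}$)
$X{\left(O \right)} = 7$ ($X{\left(O \right)} = 6 + 1 = 7$)
$\sqrt{S + X{\left(Y{\left(-1 \right)} \right)}} = \sqrt{-1828 + 7} = \sqrt{-1821} = i \sqrt{1821}$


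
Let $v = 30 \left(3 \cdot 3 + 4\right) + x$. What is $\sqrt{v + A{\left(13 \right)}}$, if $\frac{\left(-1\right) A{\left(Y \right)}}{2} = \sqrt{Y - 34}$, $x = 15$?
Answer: $\sqrt{405 - 2 i \sqrt{21}} \approx 20.126 - 0.2277 i$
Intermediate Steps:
$A{\left(Y \right)} = - 2 \sqrt{-34 + Y}$ ($A{\left(Y \right)} = - 2 \sqrt{Y - 34} = - 2 \sqrt{-34 + Y}$)
$v = 405$ ($v = 30 \left(3 \cdot 3 + 4\right) + 15 = 30 \left(9 + 4\right) + 15 = 30 \cdot 13 + 15 = 390 + 15 = 405$)
$\sqrt{v + A{\left(13 \right)}} = \sqrt{405 - 2 \sqrt{-34 + 13}} = \sqrt{405 - 2 \sqrt{-21}} = \sqrt{405 - 2 i \sqrt{21}}$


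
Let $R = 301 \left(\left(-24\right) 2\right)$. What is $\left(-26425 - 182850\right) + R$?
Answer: $-223723$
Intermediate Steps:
$R = -14448$ ($R = 301 \left(-48\right) = -14448$)
$\left(-26425 - 182850\right) + R = \left(-26425 - 182850\right) - 14448 = -209275 - 14448 = -223723$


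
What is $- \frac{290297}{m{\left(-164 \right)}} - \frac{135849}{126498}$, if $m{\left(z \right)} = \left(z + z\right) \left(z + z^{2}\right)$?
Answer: $- \frac{192402513933}{184857767968} \approx -1.0408$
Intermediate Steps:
$m{\left(z \right)} = 2 z \left(z + z^{2}\right)$
$- \frac{290297}{m{\left(-164 \right)}} - \frac{135849}{126498} = - \frac{290297}{2 \left(-164\right)^{2} \left(1 - 164\right)} - \frac{135849}{126498} = - \frac{290297}{2 \cdot 26896 \left(-163\right)} - \frac{45283}{42166} = - \frac{290297}{-8768096} - \frac{45283}{42166} = \left(-290297\right) \left(- \frac{1}{8768096}\right) - \frac{45283}{42166} = \frac{290297}{8768096} - \frac{45283}{42166} = - \frac{192402513933}{184857767968}$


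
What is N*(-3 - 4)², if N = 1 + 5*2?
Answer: 539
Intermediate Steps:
N = 11 (N = 1 + 10 = 11)
N*(-3 - 4)² = 11*(-3 - 4)² = 11*(-7)² = 11*49 = 539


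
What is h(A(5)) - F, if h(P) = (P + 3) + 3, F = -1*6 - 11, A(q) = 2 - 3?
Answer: 22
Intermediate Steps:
A(q) = -1
F = -17 (F = -6 - 11 = -17)
h(P) = 6 + P (h(P) = (3 + P) + 3 = 6 + P)
h(A(5)) - F = (6 - 1) - 1*(-17) = 5 + 17 = 22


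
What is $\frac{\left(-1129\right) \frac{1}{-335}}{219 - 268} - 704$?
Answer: $- \frac{11557289}{16415} \approx -704.07$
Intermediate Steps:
$\frac{\left(-1129\right) \frac{1}{-335}}{219 - 268} - 704 = \frac{\left(-1129\right) \left(- \frac{1}{335}\right)}{-49} - 704 = \left(- \frac{1}{49}\right) \frac{1129}{335} - 704 = - \frac{1129}{16415} - 704 = - \frac{11557289}{16415}$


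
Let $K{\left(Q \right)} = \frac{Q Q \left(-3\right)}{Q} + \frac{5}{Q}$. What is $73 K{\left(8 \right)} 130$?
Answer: $- \frac{887315}{4} \approx -2.2183 \cdot 10^{5}$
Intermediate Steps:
$K{\left(Q \right)} = - 3 Q + \frac{5}{Q}$ ($K{\left(Q \right)} = \frac{Q^{2} \left(-3\right)}{Q} + \frac{5}{Q} = \frac{\left(-3\right) Q^{2}}{Q} + \frac{5}{Q} = - 3 Q + \frac{5}{Q}$)
$73 K{\left(8 \right)} 130 = 73 \left(\left(-3\right) 8 + \frac{5}{8}\right) 130 = 73 \left(-24 + 5 \cdot \frac{1}{8}\right) 130 = 73 \left(-24 + \frac{5}{8}\right) 130 = 73 \left(- \frac{187}{8}\right) 130 = \left(- \frac{13651}{8}\right) 130 = - \frac{887315}{4}$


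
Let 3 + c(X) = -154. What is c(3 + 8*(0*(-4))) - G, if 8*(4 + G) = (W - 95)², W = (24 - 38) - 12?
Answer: -15865/8 ≈ -1983.1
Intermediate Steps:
W = -26 (W = -14 - 12 = -26)
c(X) = -157 (c(X) = -3 - 154 = -157)
G = 14609/8 (G = -4 + (-26 - 95)²/8 = -4 + (⅛)*(-121)² = -4 + (⅛)*14641 = -4 + 14641/8 = 14609/8 ≈ 1826.1)
c(3 + 8*(0*(-4))) - G = -157 - 1*14609/8 = -157 - 14609/8 = -15865/8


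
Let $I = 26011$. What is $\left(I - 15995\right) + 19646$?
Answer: $29662$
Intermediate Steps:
$\left(I - 15995\right) + 19646 = \left(26011 - 15995\right) + 19646 = 10016 + 19646 = 29662$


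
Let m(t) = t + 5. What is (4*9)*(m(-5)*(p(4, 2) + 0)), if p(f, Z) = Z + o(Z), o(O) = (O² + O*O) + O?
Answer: 0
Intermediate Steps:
o(O) = O + 2*O² (o(O) = (O² + O²) + O = 2*O² + O = O + 2*O²)
p(f, Z) = Z + Z*(1 + 2*Z)
m(t) = 5 + t
(4*9)*(m(-5)*(p(4, 2) + 0)) = (4*9)*((5 - 5)*(2*2*(1 + 2) + 0)) = 36*(0*(2*2*3 + 0)) = 36*(0*(12 + 0)) = 36*(0*12) = 36*0 = 0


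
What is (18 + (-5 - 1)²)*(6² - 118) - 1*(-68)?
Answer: -4360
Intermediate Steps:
(18 + (-5 - 1)²)*(6² - 118) - 1*(-68) = (18 + (-6)²)*(36 - 118) + 68 = (18 + 36)*(-82) + 68 = 54*(-82) + 68 = -4428 + 68 = -4360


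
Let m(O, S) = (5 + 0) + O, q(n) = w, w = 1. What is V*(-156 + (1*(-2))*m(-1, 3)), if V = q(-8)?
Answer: -164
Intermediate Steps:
q(n) = 1
V = 1
m(O, S) = 5 + O
V*(-156 + (1*(-2))*m(-1, 3)) = 1*(-156 + (1*(-2))*(5 - 1)) = 1*(-156 - 2*4) = 1*(-156 - 8) = 1*(-164) = -164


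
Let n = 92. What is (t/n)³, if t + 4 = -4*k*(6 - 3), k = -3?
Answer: 512/12167 ≈ 0.042081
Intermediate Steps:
t = 32 (t = -4 - (-12)*(6 - 3) = -4 - (-12)*3 = -4 - 4*(-9) = -4 + 36 = 32)
(t/n)³ = (32/92)³ = (32*(1/92))³ = (8/23)³ = 512/12167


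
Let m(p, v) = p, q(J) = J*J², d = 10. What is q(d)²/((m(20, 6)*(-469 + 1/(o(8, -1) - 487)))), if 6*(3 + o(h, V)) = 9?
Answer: -9770000/91643 ≈ -106.61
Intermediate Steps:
q(J) = J³
o(h, V) = -3/2 (o(h, V) = -3 + (⅙)*9 = -3 + 3/2 = -3/2)
q(d)²/((m(20, 6)*(-469 + 1/(o(8, -1) - 487)))) = (10³)²/((20*(-469 + 1/(-3/2 - 487)))) = 1000²/((20*(-469 + 1/(-977/2)))) = 1000000/((20*(-469 - 2/977))) = 1000000/((20*(-458215/977))) = 1000000/(-9164300/977) = 1000000*(-977/9164300) = -9770000/91643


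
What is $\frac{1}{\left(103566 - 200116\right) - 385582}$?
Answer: $- \frac{1}{482132} \approx -2.0741 \cdot 10^{-6}$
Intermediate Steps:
$\frac{1}{\left(103566 - 200116\right) - 385582} = \frac{1}{-96550 - 385582} = \frac{1}{-482132} = - \frac{1}{482132}$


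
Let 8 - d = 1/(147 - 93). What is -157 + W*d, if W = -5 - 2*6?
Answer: -15805/54 ≈ -292.69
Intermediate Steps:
W = -17 (W = -5 - 12 = -17)
d = 431/54 (d = 8 - 1/(147 - 93) = 8 - 1/54 = 431/54 ≈ 7.9815)
-157 + W*d = -157 - 17*431/54 = -157 - 7327/54 = -15805/54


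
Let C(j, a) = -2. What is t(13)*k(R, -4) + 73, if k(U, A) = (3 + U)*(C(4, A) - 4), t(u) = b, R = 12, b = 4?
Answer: -287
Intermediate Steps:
t(u) = 4
k(U, A) = -18 - 6*U (k(U, A) = (3 + U)*(-2 - 4) = (3 + U)*(-6) = -18 - 6*U)
t(13)*k(R, -4) + 73 = 4*(-18 - 6*12) + 73 = 4*(-18 - 72) + 73 = 4*(-90) + 73 = -360 + 73 = -287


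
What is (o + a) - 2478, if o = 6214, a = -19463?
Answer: -15727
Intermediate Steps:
(o + a) - 2478 = (6214 - 19463) - 2478 = -13249 - 2478 = -15727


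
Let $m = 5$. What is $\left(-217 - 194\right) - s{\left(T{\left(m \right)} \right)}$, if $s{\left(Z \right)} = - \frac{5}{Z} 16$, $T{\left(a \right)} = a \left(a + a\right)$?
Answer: $- \frac{2047}{5} \approx -409.4$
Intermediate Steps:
$T{\left(a \right)} = 2 a^{2}$ ($T{\left(a \right)} = a 2 a = 2 a^{2}$)
$s{\left(Z \right)} = - \frac{80}{Z}$
$\left(-217 - 194\right) - s{\left(T{\left(m \right)} \right)} = \left(-217 - 194\right) - - \frac{80}{2 \cdot 5^{2}} = \left(-217 - 194\right) - - \frac{80}{2 \cdot 25} = -411 - - \frac{80}{50} = -411 - \left(-80\right) \frac{1}{50} = -411 - - \frac{8}{5} = -411 + \frac{8}{5} = - \frac{2047}{5}$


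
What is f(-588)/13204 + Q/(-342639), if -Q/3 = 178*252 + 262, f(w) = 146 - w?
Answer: 339785207/754034226 ≈ 0.45062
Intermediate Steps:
Q = -135354 (Q = -3*(178*252 + 262) = -3*(44856 + 262) = -3*45118 = -135354)
f(-588)/13204 + Q/(-342639) = (146 - 1*(-588))/13204 - 135354/(-342639) = (146 + 588)*(1/13204) - 135354*(-1/342639) = 734*(1/13204) + 45118/114213 = 367/6602 + 45118/114213 = 339785207/754034226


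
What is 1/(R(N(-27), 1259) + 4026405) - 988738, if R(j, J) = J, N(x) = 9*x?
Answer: -3982304448031/4027664 ≈ -9.8874e+5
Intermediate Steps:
1/(R(N(-27), 1259) + 4026405) - 988738 = 1/(1259 + 4026405) - 988738 = 1/4027664 - 988738 = -3982304448031/4027664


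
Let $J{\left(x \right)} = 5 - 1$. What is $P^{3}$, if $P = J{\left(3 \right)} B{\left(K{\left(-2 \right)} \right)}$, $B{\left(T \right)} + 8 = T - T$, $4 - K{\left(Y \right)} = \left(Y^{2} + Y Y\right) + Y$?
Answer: $-32768$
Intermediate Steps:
$J{\left(x \right)} = 4$
$K{\left(Y \right)} = 4 - Y - 2 Y^{2}$ ($K{\left(Y \right)} = 4 - \left(\left(Y^{2} + Y Y\right) + Y\right) = 4 - \left(\left(Y^{2} + Y^{2}\right) + Y\right) = 4 - \left(2 Y^{2} + Y\right) = 4 - \left(Y + 2 Y^{2}\right) = 4 - Y - 2 Y^{2}$)
$B{\left(T \right)} = -8$ ($B{\left(T \right)} = -8 + \left(T - T\right) = -8 + 0 = -8$)
$P = -32$ ($P = 4 \left(-8\right) = -32$)
$P^{3} = \left(-32\right)^{3} = -32768$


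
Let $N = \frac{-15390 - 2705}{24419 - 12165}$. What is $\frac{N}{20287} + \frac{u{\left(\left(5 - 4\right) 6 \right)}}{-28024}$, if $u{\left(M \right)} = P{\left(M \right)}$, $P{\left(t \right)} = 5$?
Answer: $- \frac{79549035}{316667248616} \approx -0.00025121$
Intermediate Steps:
$u{\left(M \right)} = 5$
$N = - \frac{1645}{1114}$ ($N = - \frac{18095}{12254} = \left(-18095\right) \frac{1}{12254} = - \frac{1645}{1114} \approx -1.4767$)
$\frac{N}{20287} + \frac{u{\left(\left(5 - 4\right) 6 \right)}}{-28024} = - \frac{1645}{1114 \cdot 20287} + \frac{5}{-28024} = \left(- \frac{1645}{1114}\right) \frac{1}{20287} + 5 \left(- \frac{1}{28024}\right) = - \frac{1645}{22599718} - \frac{5}{28024} = - \frac{79549035}{316667248616}$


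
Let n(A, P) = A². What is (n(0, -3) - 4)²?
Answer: 16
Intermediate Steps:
(n(0, -3) - 4)² = (0² - 4)² = (0 - 4)² = (-4)² = 16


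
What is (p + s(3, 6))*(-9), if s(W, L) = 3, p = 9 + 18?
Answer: -270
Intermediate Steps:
p = 27
(p + s(3, 6))*(-9) = (27 + 3)*(-9) = 30*(-9) = -270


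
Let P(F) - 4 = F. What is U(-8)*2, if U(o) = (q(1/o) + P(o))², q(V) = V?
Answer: 1089/32 ≈ 34.031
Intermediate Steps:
P(F) = 4 + F
U(o) = (4 + o + 1/o)² (U(o) = (1/o + (4 + o))² = (4 + o + 1/o)²)
U(-8)*2 = ((1 - 8*(4 - 8))²/(-8)²)*2 = ((1 - 8*(-4))²/64)*2 = ((1 + 32)²/64)*2 = ((1/64)*33²)*2 = ((1/64)*1089)*2 = (1089/64)*2 = 1089/32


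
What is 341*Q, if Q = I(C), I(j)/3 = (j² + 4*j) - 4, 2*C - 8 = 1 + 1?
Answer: 41943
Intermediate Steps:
C = 5 (C = 4 + (1 + 1)/2 = 4 + (½)*2 = 4 + 1 = 5)
I(j) = -12 + 3*j² + 12*j (I(j) = 3*((j² + 4*j) - 4) = 3*(-4 + j² + 4*j) = -12 + 3*j² + 12*j)
Q = 123 (Q = -12 + 3*5² + 12*5 = -12 + 3*25 + 60 = -12 + 75 + 60 = 123)
341*Q = 341*123 = 41943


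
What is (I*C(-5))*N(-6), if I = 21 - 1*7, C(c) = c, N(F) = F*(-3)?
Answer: -1260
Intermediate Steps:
N(F) = -3*F
I = 14 (I = 21 - 7 = 14)
(I*C(-5))*N(-6) = (14*(-5))*(-3*(-6)) = -70*18 = -1260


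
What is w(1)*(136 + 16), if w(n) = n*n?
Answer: 152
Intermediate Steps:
w(n) = n²
w(1)*(136 + 16) = 1²*(136 + 16) = 1*152 = 152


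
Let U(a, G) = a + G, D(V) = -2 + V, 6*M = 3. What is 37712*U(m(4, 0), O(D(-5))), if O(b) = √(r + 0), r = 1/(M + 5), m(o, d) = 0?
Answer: 37712*√22/11 ≈ 16080.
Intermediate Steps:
M = ½ (M = (⅙)*3 = ½ ≈ 0.50000)
r = 2/11 (r = 1/(½ + 5) = 1/(11/2) = 2/11 ≈ 0.18182)
O(b) = √22/11 (O(b) = √(2/11 + 0) = √(2/11) = √22/11)
U(a, G) = G + a
37712*U(m(4, 0), O(D(-5))) = 37712*(√22/11 + 0) = 37712*(√22/11) = 37712*√22/11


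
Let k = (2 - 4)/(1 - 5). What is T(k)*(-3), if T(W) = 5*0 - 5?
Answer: 15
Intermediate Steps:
k = 1/2 (k = -2/(-4) = -2*(-1/4) = 1/2 ≈ 0.50000)
T(W) = -5 (T(W) = 0 - 5 = -5)
T(k)*(-3) = -5*(-3) = 15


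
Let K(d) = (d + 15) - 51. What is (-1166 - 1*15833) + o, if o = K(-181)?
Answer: -17216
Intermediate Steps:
K(d) = -36 + d (K(d) = (15 + d) - 51 = -36 + d)
o = -217 (o = -36 - 181 = -217)
(-1166 - 1*15833) + o = (-1166 - 1*15833) - 217 = (-1166 - 15833) - 217 = -16999 - 217 = -17216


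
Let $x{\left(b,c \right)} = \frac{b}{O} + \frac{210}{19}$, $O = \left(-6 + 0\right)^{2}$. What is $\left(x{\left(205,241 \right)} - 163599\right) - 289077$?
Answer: $- \frac{309618929}{684} \approx -4.5266 \cdot 10^{5}$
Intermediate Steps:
$O = 36$ ($O = \left(-6\right)^{2} = 36$)
$x{\left(b,c \right)} = \frac{210}{19} + \frac{b}{36}$ ($x{\left(b,c \right)} = \frac{b}{36} + \frac{210}{19} = \frac{210}{19} + \frac{b}{36}$)
$\left(x{\left(205,241 \right)} - 163599\right) - 289077 = \left(\left(\frac{210}{19} + \frac{1}{36} \cdot 205\right) - 163599\right) - 289077 = \left(\left(\frac{210}{19} + \frac{205}{36}\right) - 163599\right) - 289077 = \left(\frac{11455}{684} - 163599\right) - 289077 = - \frac{111890261}{684} - 289077 = - \frac{309618929}{684}$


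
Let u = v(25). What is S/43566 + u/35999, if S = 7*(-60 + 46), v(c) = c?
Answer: -1219376/784166217 ≈ -0.0015550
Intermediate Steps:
u = 25
S = -98 (S = 7*(-14) = -98)
S/43566 + u/35999 = -98/43566 + 25/35999 = -98*1/43566 + 25*(1/35999) = -49/21783 + 25/35999 = -1219376/784166217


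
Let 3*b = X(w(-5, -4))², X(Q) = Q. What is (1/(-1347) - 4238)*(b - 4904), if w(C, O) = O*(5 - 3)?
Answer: 83619382376/4041 ≈ 2.0693e+7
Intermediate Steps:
w(C, O) = 2*O (w(C, O) = O*2 = 2*O)
b = 64/3 (b = (2*(-4))²/3 = (⅓)*(-8)² = (⅓)*64 = 64/3 ≈ 21.333)
(1/(-1347) - 4238)*(b - 4904) = (1/(-1347) - 4238)*(64/3 - 4904) = (-1/1347 - 4238)*(-14648/3) = -5708587/1347*(-14648/3) = 83619382376/4041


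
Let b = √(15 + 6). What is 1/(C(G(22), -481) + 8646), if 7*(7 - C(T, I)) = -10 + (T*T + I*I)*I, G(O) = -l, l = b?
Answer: 7/111355323 ≈ 6.2862e-8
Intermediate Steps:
b = √21 ≈ 4.5826
l = √21 ≈ 4.5826
G(O) = -√21
C(T, I) = 59/7 - I*(I² + T²)/7 (C(T, I) = 7 - (-10 + (T*T + I*I)*I)/7 = 7 - (-10 + (T² + I²)*I)/7 = 7 - (-10 + (I² + T²)*I)/7 = 7 - (-10 + I*(I² + T²))/7 = 7 + (10/7 - I*(I² + T²)/7) = 59/7 - I*(I² + T²)/7)
1/(C(G(22), -481) + 8646) = 1/((59/7 - ⅐*(-481)³ - ⅐*(-481)*(-√21)²) + 8646) = 1/((59/7 - ⅐*(-111284641) - ⅐*(-481)*21) + 8646) = 1/((59/7 + 111284641/7 + 1443) + 8646) = 1/(111294801/7 + 8646) = 1/(111355323/7) = 7/111355323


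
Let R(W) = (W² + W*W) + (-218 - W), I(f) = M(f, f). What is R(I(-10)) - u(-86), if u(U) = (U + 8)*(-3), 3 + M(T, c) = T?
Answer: -101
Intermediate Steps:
M(T, c) = -3 + T
I(f) = -3 + f
R(W) = -218 - W + 2*W² (R(W) = (W² + W²) + (-218 - W) = 2*W² + (-218 - W) = -218 - W + 2*W²)
u(U) = -24 - 3*U (u(U) = (8 + U)*(-3) = -24 - 3*U)
R(I(-10)) - u(-86) = (-218 - (-3 - 10) + 2*(-3 - 10)²) - (-24 - 3*(-86)) = (-218 - 1*(-13) + 2*(-13)²) - (-24 + 258) = (-218 + 13 + 2*169) - 1*234 = (-218 + 13 + 338) - 234 = 133 - 234 = -101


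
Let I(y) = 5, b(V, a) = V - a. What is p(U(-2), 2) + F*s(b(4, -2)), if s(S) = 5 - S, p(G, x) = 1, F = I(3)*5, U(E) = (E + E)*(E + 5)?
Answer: -24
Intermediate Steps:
U(E) = 2*E*(5 + E) (U(E) = (2*E)*(5 + E) = 2*E*(5 + E))
F = 25 (F = 5*5 = 25)
p(U(-2), 2) + F*s(b(4, -2)) = 1 + 25*(5 - (4 - 1*(-2))) = 1 + 25*(5 - (4 + 2)) = 1 + 25*(5 - 1*6) = 1 + 25*(5 - 6) = 1 + 25*(-1) = 1 - 25 = -24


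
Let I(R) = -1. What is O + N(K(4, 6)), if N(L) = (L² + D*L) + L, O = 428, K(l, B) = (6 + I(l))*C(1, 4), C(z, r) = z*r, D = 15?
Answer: 1148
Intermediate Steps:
C(z, r) = r*z
K(l, B) = 20 (K(l, B) = (6 - 1)*(4*1) = 5*4 = 20)
N(L) = L² + 16*L (N(L) = (L² + 15*L) + L = L² + 16*L)
O + N(K(4, 6)) = 428 + 20*(16 + 20) = 428 + 20*36 = 428 + 720 = 1148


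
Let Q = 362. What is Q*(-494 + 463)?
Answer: -11222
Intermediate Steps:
Q*(-494 + 463) = 362*(-494 + 463) = 362*(-31) = -11222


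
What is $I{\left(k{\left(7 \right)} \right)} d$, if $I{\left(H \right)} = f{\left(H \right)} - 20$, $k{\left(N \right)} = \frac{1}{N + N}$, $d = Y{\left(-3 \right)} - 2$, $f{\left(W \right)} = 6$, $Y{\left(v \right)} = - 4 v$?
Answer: $-140$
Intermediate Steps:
$d = 10$ ($d = \left(-4\right) \left(-3\right) - 2 = 12 - 2 = 10$)
$k{\left(N \right)} = \frac{1}{2 N}$
$I{\left(H \right)} = -14$ ($I{\left(H \right)} = 6 - 20 = -14$)
$I{\left(k{\left(7 \right)} \right)} d = \left(-14\right) 10 = -140$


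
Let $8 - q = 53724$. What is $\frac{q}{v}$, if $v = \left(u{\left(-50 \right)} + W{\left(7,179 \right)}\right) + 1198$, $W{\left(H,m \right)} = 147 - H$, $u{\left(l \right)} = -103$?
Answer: $- \frac{4132}{95} \approx -43.495$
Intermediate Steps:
$q = -53716$ ($q = 8 - 53724 = -53716$)
$v = 1235$ ($v = \left(-103 + \left(147 - 7\right)\right) + 1198 = \left(-103 + 140\right) + 1198 = 37 + 1198 = 1235$)
$\frac{q}{v} = - \frac{53716}{1235} = \left(-53716\right) \frac{1}{1235} = - \frac{4132}{95}$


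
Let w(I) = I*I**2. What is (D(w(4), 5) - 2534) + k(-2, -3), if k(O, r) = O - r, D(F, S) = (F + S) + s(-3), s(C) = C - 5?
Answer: -2472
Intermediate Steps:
s(C) = -5 + C
w(I) = I**3
D(F, S) = -8 + F + S (D(F, S) = (F + S) + (-5 - 3) = (F + S) - 8 = -8 + F + S)
(D(w(4), 5) - 2534) + k(-2, -3) = ((-8 + 4**3 + 5) - 2534) + (-2 - 1*(-3)) = ((-8 + 64 + 5) - 2534) + (-2 + 3) = (61 - 2534) + 1 = -2473 + 1 = -2472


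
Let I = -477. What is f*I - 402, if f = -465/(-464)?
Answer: -408333/464 ≈ -880.03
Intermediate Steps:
f = 465/464 (f = -465*(-1/464) = 465/464 ≈ 1.0022)
f*I - 402 = (465/464)*(-477) - 402 = -221805/464 - 402 = -408333/464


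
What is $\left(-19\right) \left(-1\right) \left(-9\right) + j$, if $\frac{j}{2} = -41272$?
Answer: $-82715$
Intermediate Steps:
$j = -82544$ ($j = 2 \left(-41272\right) = -82544$)
$\left(-19\right) \left(-1\right) \left(-9\right) + j = \left(-19\right) \left(-1\right) \left(-9\right) - 82544 = 19 \left(-9\right) - 82544 = -171 - 82544 = -82715$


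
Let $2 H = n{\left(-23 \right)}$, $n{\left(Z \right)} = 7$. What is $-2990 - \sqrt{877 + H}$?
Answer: $-2990 - \frac{\sqrt{3522}}{2} \approx -3019.7$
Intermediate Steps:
$H = \frac{7}{2}$ ($H = \frac{1}{2} \cdot 7 = \frac{7}{2} \approx 3.5$)
$-2990 - \sqrt{877 + H} = -2990 - \sqrt{877 + \frac{7}{2}} = -2990 - \sqrt{\frac{1761}{2}} = -2990 - \frac{\sqrt{3522}}{2}$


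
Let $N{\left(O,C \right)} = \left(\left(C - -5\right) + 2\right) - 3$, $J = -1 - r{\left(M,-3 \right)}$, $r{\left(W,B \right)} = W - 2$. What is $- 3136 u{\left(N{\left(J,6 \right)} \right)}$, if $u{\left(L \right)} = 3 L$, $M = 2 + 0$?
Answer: $-94080$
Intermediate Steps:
$M = 2$
$r{\left(W,B \right)} = -2 + W$
$J = -1$ ($J = -1 - \left(-2 + 2\right) = -1 - 0 = -1 + 0 = -1$)
$N{\left(O,C \right)} = 4 + C$ ($N{\left(O,C \right)} = \left(\left(C + 5\right) + 2\right) - 3 = \left(\left(5 + C\right) + 2\right) - 3 = \left(7 + C\right) - 3 = 4 + C$)
$- 3136 u{\left(N{\left(J,6 \right)} \right)} = - 3136 \cdot 3 \left(4 + 6\right) = - 3136 \cdot 3 \cdot 10 = \left(-3136\right) 30 = -94080$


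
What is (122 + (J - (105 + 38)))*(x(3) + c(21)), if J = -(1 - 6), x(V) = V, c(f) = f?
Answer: -384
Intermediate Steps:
J = 5 (J = -1*(-5) = 5)
(122 + (J - (105 + 38)))*(x(3) + c(21)) = (122 + (5 - (105 + 38)))*(3 + 21) = (122 + (5 - 1*143))*24 = (122 + (5 - 143))*24 = (122 - 138)*24 = -16*24 = -384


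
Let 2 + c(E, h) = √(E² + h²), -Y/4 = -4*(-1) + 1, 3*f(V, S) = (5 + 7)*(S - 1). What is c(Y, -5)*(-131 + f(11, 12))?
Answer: 174 - 435*√17 ≈ -1619.6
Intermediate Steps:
f(V, S) = -4 + 4*S (f(V, S) = ((5 + 7)*(S - 1))/3 = (12*(-1 + S))/3 = (-12 + 12*S)/3 = -4 + 4*S)
Y = -20 (Y = -4*(-4*(-1) + 1) = -4*(4 + 1) = -4*5 = -20)
c(E, h) = -2 + √(E² + h²)
c(Y, -5)*(-131 + f(11, 12)) = (-2 + √((-20)² + (-5)²))*(-131 + (-4 + 4*12)) = (-2 + √(400 + 25))*(-131 + (-4 + 48)) = (-2 + √425)*(-131 + 44) = (-2 + 5*√17)*(-87) = 174 - 435*√17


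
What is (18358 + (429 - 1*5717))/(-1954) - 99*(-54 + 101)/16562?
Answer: -112778651/16181074 ≈ -6.9698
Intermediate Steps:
(18358 + (429 - 1*5717))/(-1954) - 99*(-54 + 101)/16562 = (18358 + (429 - 5717))*(-1/1954) - 99*47*(1/16562) = (18358 - 5288)*(-1/1954) - 4653*1/16562 = 13070*(-1/1954) - 4653/16562 = -6535/977 - 4653/16562 = -112778651/16181074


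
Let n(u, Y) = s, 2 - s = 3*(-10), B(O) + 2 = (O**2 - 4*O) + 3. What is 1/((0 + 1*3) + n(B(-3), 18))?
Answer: 1/35 ≈ 0.028571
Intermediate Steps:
B(O) = 1 + O**2 - 4*O (B(O) = -2 + ((O**2 - 4*O) + 3) = -2 + (3 + O**2 - 4*O) = 1 + O**2 - 4*O)
s = 32 (s = 2 - 3*(-10) = 2 - 1*(-30) = 2 + 30 = 32)
n(u, Y) = 32
1/((0 + 1*3) + n(B(-3), 18)) = 1/((0 + 1*3) + 32) = 1/((0 + 3) + 32) = 1/(3 + 32) = 1/35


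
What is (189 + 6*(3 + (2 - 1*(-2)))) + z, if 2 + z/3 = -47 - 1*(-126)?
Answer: 462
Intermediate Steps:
z = 231 (z = -6 + 3*(-47 - 1*(-126)) = -6 + 3*(-47 + 126) = -6 + 3*79 = -6 + 237 = 231)
(189 + 6*(3 + (2 - 1*(-2)))) + z = (189 + 6*(3 + (2 - 1*(-2)))) + 231 = (189 + 6*(3 + (2 + 2))) + 231 = (189 + 6*(3 + 4)) + 231 = (189 + 6*7) + 231 = (189 + 42) + 231 = 231 + 231 = 462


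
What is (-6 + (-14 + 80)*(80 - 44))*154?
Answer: 364980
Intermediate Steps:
(-6 + (-14 + 80)*(80 - 44))*154 = (-6 + 66*36)*154 = (-6 + 2376)*154 = 2370*154 = 364980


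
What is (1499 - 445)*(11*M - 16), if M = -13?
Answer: -167586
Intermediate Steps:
(1499 - 445)*(11*M - 16) = (1499 - 445)*(11*(-13) - 16) = 1054*(-143 - 16) = 1054*(-159) = -167586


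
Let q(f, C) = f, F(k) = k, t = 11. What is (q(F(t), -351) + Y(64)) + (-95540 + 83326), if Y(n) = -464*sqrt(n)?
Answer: -15915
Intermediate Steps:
(q(F(t), -351) + Y(64)) + (-95540 + 83326) = (11 - 464*sqrt(64)) + (-95540 + 83326) = (11 - 464*8) - 12214 = (11 - 3712) - 12214 = -3701 - 12214 = -15915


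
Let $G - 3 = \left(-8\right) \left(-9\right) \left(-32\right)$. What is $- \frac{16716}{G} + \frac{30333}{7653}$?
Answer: $\frac{21969309}{1956617} \approx 11.228$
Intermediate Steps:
$G = -2301$ ($G = 3 + \left(-8\right) \left(-9\right) \left(-32\right) = 3 + 72 \left(-32\right) = 3 - 2304 = -2301$)
$- \frac{16716}{G} + \frac{30333}{7653} = - \frac{16716}{-2301} + \frac{30333}{7653} = \left(-16716\right) \left(- \frac{1}{2301}\right) + 30333 \cdot \frac{1}{7653} = \frac{5572}{767} + \frac{10111}{2551} = \frac{21969309}{1956617}$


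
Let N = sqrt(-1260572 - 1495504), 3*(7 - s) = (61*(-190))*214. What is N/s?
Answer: 6*I*sqrt(689019)/2480281 ≈ 0.002008*I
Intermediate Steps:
s = 2480281/3 (s = 7 - 61*(-190)*214/3 = 7 - (-11590)*214/3 = 7 - 1/3*(-2480260) = 7 + 2480260/3 = 2480281/3 ≈ 8.2676e+5)
N = 2*I*sqrt(689019) (N = sqrt(-2756076) = 2*I*sqrt(689019) ≈ 1660.1*I)
N/s = (2*I*sqrt(689019))/(2480281/3) = (2*I*sqrt(689019))*(3/2480281) = 6*I*sqrt(689019)/2480281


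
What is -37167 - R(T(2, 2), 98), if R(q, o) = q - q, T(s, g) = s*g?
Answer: -37167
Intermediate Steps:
T(s, g) = g*s
R(q, o) = 0
-37167 - R(T(2, 2), 98) = -37167 - 1*0 = -37167 + 0 = -37167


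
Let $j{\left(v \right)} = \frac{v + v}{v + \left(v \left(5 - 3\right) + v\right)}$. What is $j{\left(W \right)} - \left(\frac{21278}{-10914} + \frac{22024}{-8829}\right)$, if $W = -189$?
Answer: $\frac{158804417}{32119902} \approx 4.9441$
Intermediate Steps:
$j{\left(v \right)} = \frac{1}{2}$ ($j{\left(v \right)} = \frac{2 v}{v + \left(v 2 + v\right)} = \frac{2 v}{v + \left(2 v + v\right)} = \frac{2 v}{v + 3 v} = \frac{2 v}{4 v} = 2 v \frac{1}{4 v} = \frac{1}{2}$)
$j{\left(W \right)} - \left(\frac{21278}{-10914} + \frac{22024}{-8829}\right) = \frac{1}{2} - \left(\frac{21278}{-10914} + \frac{22024}{-8829}\right) = \frac{1}{2} - \left(21278 \left(- \frac{1}{10914}\right) + 22024 \left(- \frac{1}{8829}\right)\right) = \frac{1}{2} - \left(- \frac{10639}{5457} - \frac{22024}{8829}\right) = \frac{1}{2} - - \frac{71372233}{16059951} = \frac{1}{2} + \frac{71372233}{16059951} = \frac{158804417}{32119902}$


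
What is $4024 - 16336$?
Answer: $-12312$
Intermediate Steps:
$4024 - 16336 = -12312$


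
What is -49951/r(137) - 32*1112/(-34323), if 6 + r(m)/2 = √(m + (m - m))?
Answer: -5139810535/3466623 - 49951*√137/202 ≈ -4377.0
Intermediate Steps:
r(m) = -12 + 2*√m (r(m) = -12 + 2*√(m + (m - m)) = -12 + 2*√(m + 0) = -12 + 2*√m)
-49951/r(137) - 32*1112/(-34323) = -49951/(-12 + 2*√137) - 32*1112/(-34323) = -49951/(-12 + 2*√137) - 35584*(-1/34323) = -49951/(-12 + 2*√137) + 35584/34323 = 35584/34323 - 49951/(-12 + 2*√137)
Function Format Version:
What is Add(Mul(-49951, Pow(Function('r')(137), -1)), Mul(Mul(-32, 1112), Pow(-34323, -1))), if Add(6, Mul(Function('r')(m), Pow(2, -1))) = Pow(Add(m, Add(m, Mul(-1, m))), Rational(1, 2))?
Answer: Add(Rational(-5139810535, 3466623), Mul(Rational(-49951, 202), Pow(137, Rational(1, 2)))) ≈ -4377.0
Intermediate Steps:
Function('r')(m) = Add(-12, Mul(2, Pow(m, Rational(1, 2)))) (Function('r')(m) = Add(-12, Mul(2, Pow(Add(m, Add(m, Mul(-1, m))), Rational(1, 2)))) = Add(-12, Mul(2, Pow(Add(m, 0), Rational(1, 2)))) = Add(-12, Mul(2, Pow(m, Rational(1, 2)))))
Add(Mul(-49951, Pow(Function('r')(137), -1)), Mul(Mul(-32, 1112), Pow(-34323, -1))) = Add(Mul(-49951, Pow(Add(-12, Mul(2, Pow(137, Rational(1, 2)))), -1)), Mul(Mul(-32, 1112), Pow(-34323, -1))) = Add(Mul(-49951, Pow(Add(-12, Mul(2, Pow(137, Rational(1, 2)))), -1)), Mul(-35584, Rational(-1, 34323))) = Add(Mul(-49951, Pow(Add(-12, Mul(2, Pow(137, Rational(1, 2)))), -1)), Rational(35584, 34323)) = Add(Rational(35584, 34323), Mul(-49951, Pow(Add(-12, Mul(2, Pow(137, Rational(1, 2)))), -1)))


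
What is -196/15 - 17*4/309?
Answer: -20528/1545 ≈ -13.287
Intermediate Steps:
-196/15 - 17*4/309 = -196*1/15 - 68*1/309 = -196/15 - 68/309 = -20528/1545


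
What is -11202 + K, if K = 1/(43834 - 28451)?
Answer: -172320365/15383 ≈ -11202.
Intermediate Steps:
K = 1/15383 ≈ 6.5007e-5
-11202 + K = -11202 + 1/15383 = -172320365/15383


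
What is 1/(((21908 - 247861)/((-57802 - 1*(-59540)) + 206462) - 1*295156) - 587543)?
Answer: -208200/183778157753 ≈ -1.1329e-6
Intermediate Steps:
1/(((21908 - 247861)/((-57802 - 1*(-59540)) + 206462) - 1*295156) - 587543) = 1/((-225953/((-57802 + 59540) + 206462) - 295156) - 587543) = 1/((-225953/(1738 + 206462) - 295156) - 587543) = 1/((-225953/208200 - 295156) - 587543) = 1/(-61451705153/208200 - 587543) = 1/(-183778157753/208200) = -208200/183778157753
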